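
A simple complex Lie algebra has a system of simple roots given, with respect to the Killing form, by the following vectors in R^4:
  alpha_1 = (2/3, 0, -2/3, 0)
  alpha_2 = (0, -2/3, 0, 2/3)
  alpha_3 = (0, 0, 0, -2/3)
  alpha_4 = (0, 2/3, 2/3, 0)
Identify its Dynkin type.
Compute the Cartan integers a_ij = 2(alpha_i, alpha_j)/(alpha_j, alpha_j); the resulting 4x4 Cartan matrix is
[[2, 0, 0, -1], [0, 2, -2, -1], [0, -1, 2, 0], [-1, -1, 0, 2]].
The roots have two lengths (squared-length ratio 2:1); the short ones are alpha_{3}. The associated Dynkin diagram is a chain of 4 nodes with a double edge at one end; the terminal node there is the unique short simple root (B_4), so the type is B_4 (the algebra so(9)).

type B_4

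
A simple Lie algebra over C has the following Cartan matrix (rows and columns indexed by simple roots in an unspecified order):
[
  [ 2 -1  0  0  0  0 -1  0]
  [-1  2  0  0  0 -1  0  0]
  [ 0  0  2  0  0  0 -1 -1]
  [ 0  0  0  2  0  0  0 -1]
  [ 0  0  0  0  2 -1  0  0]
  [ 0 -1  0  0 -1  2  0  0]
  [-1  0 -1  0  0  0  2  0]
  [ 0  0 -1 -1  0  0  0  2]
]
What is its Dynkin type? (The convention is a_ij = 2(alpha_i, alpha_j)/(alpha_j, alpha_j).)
The matrix has rank 8 with 2's on the diagonal. Reading the off-diagonal entries as Dynkin edges (a single edge where a_ij = a_ji = -1; a double or triple edge where a_ij * a_ji = 2 or 3), the diagram is a chain of 8 nodes with single edges (A_8). One simple-root ordering that puts it in standard form is (alpha_5, alpha_6, alpha_2, alpha_1, alpha_7, alpha_3, alpha_8, alpha_4). So the algebra is type A_8, i.e. sl(9).

A_8 (sl(9))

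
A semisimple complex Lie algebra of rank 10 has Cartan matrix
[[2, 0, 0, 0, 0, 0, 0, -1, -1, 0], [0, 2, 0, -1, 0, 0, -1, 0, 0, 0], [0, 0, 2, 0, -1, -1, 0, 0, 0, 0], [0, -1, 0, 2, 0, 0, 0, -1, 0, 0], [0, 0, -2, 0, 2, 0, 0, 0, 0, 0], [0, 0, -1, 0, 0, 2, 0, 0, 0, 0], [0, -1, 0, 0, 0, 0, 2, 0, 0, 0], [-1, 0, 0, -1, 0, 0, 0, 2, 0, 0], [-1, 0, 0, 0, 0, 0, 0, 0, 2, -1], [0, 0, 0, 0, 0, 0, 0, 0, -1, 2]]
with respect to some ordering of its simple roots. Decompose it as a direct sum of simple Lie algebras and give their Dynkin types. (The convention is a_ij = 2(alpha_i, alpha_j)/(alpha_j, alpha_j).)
The diagram associated to this matrix has two connected components: the simple roots {alpha_1, alpha_2, alpha_4, alpha_7, alpha_8, alpha_9, alpha_10} form a chain of 7 nodes with single edges (A_7), and {alpha_3, alpha_5, alpha_6} form a chain of 3 nodes with a double edge at one end; the terminal node there is the unique long simple root (C_3). A semisimple Lie algebra decomposes uniquely as the direct sum of simple ideals, one per connected component of its Dynkin diagram, so g ≅ A_7 ⊕ C_3 (dimension 63 + 21 = 84).

A_7 ⊕ C_3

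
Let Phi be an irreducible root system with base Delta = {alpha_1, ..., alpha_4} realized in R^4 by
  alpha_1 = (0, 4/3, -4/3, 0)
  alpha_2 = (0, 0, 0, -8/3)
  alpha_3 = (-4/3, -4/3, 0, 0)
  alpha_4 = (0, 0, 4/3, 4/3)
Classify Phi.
Compute the Cartan integers a_ij = 2(alpha_i, alpha_j)/(alpha_j, alpha_j); the resulting 4x4 Cartan matrix is
[[2, 0, -1, -1], [0, 2, 0, -2], [-1, 0, 2, 0], [-1, -1, 0, 2]].
The roots have two lengths (squared-length ratio 2:1); the short ones are alpha_{1,3,4}. The associated Dynkin diagram is a chain of 4 nodes with a double edge at one end; the terminal node there is the unique long simple root (C_4), so the type is C_4 (the algebra sp(8)).

type C_4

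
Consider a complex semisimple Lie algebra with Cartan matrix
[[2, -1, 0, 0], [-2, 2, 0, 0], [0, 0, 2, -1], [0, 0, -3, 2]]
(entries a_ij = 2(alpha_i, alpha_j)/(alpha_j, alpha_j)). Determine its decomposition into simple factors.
The diagram associated to this matrix has two connected components: the simple roots {alpha_1, alpha_2} form a chain of 2 nodes with a double edge at one end; the terminal node there is the unique short simple root (B_2), and {alpha_3, alpha_4} form two nodes joined by a triple edge (G_2). A semisimple Lie algebra decomposes uniquely as the direct sum of simple ideals, one per connected component of its Dynkin diagram, so g ≅ B_2 ⊕ G_2 (dimension 10 + 14 = 24).

B_2 (so(5)) ⊕ G_2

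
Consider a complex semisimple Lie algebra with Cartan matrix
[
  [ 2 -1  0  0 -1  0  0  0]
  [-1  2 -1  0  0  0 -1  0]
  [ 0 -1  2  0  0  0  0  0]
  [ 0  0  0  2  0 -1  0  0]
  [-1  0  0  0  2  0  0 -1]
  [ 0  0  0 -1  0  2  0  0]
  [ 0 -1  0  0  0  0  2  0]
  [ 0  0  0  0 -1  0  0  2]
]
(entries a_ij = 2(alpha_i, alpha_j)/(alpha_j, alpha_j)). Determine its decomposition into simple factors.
A2 ⊕ D6

The diagram associated to this matrix has two connected components: the simple roots {alpha_4, alpha_6} form a chain of 2 nodes with single edges (A_2), and {alpha_1, alpha_2, alpha_3, alpha_5, alpha_7, alpha_8} form a chain of 4 nodes with a fork of two nodes at one end (D_6). A semisimple Lie algebra decomposes uniquely as the direct sum of simple ideals, one per connected component of its Dynkin diagram, so g ≅ A_2 ⊕ D_6 (dimension 8 + 66 = 74).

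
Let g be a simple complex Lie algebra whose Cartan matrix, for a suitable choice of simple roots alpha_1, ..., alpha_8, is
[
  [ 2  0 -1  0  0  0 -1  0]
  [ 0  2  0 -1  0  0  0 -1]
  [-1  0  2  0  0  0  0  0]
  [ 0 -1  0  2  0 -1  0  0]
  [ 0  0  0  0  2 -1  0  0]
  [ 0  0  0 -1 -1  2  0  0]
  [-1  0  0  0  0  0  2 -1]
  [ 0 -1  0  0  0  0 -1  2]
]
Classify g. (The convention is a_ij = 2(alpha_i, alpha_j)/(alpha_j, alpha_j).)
A_8

The matrix has rank 8 with 2's on the diagonal. Reading the off-diagonal entries as Dynkin edges (a single edge where a_ij = a_ji = -1; a double or triple edge where a_ij * a_ji = 2 or 3), the diagram is a chain of 8 nodes with single edges (A_8). One simple-root ordering that puts it in standard form is (alpha_3, alpha_1, alpha_7, alpha_8, alpha_2, alpha_4, alpha_6, alpha_5). So the algebra is type A_8, i.e. sl(9).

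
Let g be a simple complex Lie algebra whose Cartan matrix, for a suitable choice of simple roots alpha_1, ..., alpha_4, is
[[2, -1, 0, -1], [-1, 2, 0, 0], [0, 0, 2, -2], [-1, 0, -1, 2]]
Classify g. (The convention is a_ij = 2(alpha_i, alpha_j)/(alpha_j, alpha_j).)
type C_4

The matrix has rank 4 with 2's on the diagonal. Reading the off-diagonal entries as Dynkin edges (a single edge where a_ij = a_ji = -1; a double or triple edge where a_ij * a_ji = 2 or 3), the diagram is a chain of 4 nodes with a double edge at one end; the terminal node there is the unique long simple root (C_4). One simple-root ordering that puts it in standard form is (alpha_2, alpha_1, alpha_4, alpha_3). So the algebra is type C_4, i.e. sp(8).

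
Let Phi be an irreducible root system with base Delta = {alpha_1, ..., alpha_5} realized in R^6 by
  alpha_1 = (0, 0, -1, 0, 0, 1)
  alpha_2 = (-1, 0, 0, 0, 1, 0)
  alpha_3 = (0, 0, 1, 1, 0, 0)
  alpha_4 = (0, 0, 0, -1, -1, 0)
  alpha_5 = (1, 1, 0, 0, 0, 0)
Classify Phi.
Compute the Cartan integers a_ij = 2(alpha_i, alpha_j)/(alpha_j, alpha_j); the resulting 5x5 Cartan matrix is
[[2, 0, -1, 0, 0], [0, 2, 0, -1, -1], [-1, 0, 2, -1, 0], [0, -1, -1, 2, 0], [0, -1, 0, 0, 2]].
All simple roots have the same length, so the diagram is simply laced. The associated Dynkin diagram is a chain of 5 nodes with single edges (A_5), so the type is A_5 (the algebra sl(6)).

type A_5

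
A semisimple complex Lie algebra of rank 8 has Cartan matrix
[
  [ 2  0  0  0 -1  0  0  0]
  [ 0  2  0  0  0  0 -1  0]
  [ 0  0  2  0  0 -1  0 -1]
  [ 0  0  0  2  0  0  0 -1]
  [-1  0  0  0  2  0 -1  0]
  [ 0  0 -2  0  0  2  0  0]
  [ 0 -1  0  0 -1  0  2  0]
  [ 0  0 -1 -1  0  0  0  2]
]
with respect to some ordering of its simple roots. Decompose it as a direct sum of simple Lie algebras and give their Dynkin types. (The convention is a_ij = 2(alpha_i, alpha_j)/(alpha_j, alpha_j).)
The diagram associated to this matrix has two connected components: the simple roots {alpha_1, alpha_2, alpha_5, alpha_7} form a chain of 4 nodes with single edges (A_4), and {alpha_3, alpha_4, alpha_6, alpha_8} form a chain of 4 nodes with a double edge at one end; the terminal node there is the unique long simple root (C_4). A semisimple Lie algebra decomposes uniquely as the direct sum of simple ideals, one per connected component of its Dynkin diagram, so g ≅ A_4 ⊕ C_4 (dimension 24 + 36 = 60).

A_4 ⊕ C_4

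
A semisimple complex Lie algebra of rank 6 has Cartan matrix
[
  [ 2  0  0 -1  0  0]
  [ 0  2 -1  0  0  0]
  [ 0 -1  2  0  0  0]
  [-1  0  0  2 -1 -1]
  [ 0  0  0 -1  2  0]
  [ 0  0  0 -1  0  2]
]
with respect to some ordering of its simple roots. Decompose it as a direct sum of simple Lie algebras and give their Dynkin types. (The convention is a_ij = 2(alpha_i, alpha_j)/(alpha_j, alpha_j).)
The diagram associated to this matrix has two connected components: the simple roots {alpha_2, alpha_3} form a chain of 2 nodes with single edges (A_2), and {alpha_1, alpha_4, alpha_5, alpha_6} form a chain of 2 nodes with a fork of two nodes at one end (D_4). A semisimple Lie algebra decomposes uniquely as the direct sum of simple ideals, one per connected component of its Dynkin diagram, so g ≅ A_2 ⊕ D_4 (dimension 8 + 28 = 36).

A_2 (sl(3)) ⊕ D_4 (so(8))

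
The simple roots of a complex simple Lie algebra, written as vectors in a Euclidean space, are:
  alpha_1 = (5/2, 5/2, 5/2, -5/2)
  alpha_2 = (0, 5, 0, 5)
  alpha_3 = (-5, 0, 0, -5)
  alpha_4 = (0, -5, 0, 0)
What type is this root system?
F_4

Compute the Cartan integers a_ij = 2(alpha_i, alpha_j)/(alpha_j, alpha_j); the resulting 4x4 Cartan matrix is
[[2, 0, 0, -1], [0, 2, -1, -2], [0, -1, 2, 0], [-1, -1, 0, 2]].
The roots have two lengths (squared-length ratio 2:1); the short ones are alpha_{1,4}. The associated Dynkin diagram is a chain of 4 nodes with a double edge between the middle two (F_4), so the type is F_4.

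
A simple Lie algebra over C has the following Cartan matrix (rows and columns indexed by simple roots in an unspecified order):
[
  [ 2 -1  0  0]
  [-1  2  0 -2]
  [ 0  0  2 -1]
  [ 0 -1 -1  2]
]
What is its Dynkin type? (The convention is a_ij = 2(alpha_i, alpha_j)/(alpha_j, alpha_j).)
F_4

The matrix has rank 4 with 2's on the diagonal. Reading the off-diagonal entries as Dynkin edges (a single edge where a_ij = a_ji = -1; a double or triple edge where a_ij * a_ji = 2 or 3), the diagram is a chain of 4 nodes with a double edge between the middle two (F_4). One simple-root ordering that puts it in standard form is (alpha_1, alpha_2, alpha_4, alpha_3). So the algebra is type F_4.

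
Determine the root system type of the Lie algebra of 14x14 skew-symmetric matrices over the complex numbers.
D_7

This is so(14) with 14 even, which has dimension 14(14-1)/2 = 91 and rank 14/2 = 7. In the classification of classical Lie algebras, the orthogonal algebra so(2n) in an even number of variables has type D_n; here n = 7, so the Dynkin diagram is a chain of 5 nodes with a fork of two nodes at one end (D_7). Hence the type is D_7.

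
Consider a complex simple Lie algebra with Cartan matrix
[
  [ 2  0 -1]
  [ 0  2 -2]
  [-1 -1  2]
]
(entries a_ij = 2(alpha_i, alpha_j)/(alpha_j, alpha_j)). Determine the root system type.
C3

The matrix has rank 3 with 2's on the diagonal. Reading the off-diagonal entries as Dynkin edges (a single edge where a_ij = a_ji = -1; a double or triple edge where a_ij * a_ji = 2 or 3), the diagram is a chain of 3 nodes with a double edge at one end; the terminal node there is the unique long simple root (C_3). One simple-root ordering that puts it in standard form is (alpha_1, alpha_3, alpha_2). So the algebra is type C_3, i.e. sp(6).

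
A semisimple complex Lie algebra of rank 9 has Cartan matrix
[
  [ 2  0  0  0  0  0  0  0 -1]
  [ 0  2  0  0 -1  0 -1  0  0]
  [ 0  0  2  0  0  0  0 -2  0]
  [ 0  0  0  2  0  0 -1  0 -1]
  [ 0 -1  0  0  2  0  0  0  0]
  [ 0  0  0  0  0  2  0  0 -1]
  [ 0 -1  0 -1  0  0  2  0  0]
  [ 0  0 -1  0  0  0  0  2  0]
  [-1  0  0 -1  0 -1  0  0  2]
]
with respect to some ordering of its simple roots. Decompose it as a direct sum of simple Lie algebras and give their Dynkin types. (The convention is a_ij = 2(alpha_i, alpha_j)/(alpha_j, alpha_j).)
B_2 (so(5)) ⊕ D_7 (so(14))

The diagram associated to this matrix has two connected components: the simple roots {alpha_3, alpha_8} form a chain of 2 nodes with a double edge at one end; the terminal node there is the unique short simple root (B_2), and {alpha_1, alpha_2, alpha_4, alpha_5, alpha_6, alpha_7, alpha_9} form a chain of 5 nodes with a fork of two nodes at one end (D_7). A semisimple Lie algebra decomposes uniquely as the direct sum of simple ideals, one per connected component of its Dynkin diagram, so g ≅ B_2 ⊕ D_7 (dimension 10 + 91 = 101).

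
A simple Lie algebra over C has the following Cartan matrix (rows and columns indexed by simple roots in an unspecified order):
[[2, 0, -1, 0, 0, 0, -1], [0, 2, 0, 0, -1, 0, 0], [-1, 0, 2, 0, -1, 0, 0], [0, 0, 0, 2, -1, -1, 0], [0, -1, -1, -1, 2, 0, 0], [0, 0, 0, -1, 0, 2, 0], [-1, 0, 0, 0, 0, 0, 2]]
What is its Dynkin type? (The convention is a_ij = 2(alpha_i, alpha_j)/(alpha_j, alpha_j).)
type E_7

The matrix has rank 7 with 2's on the diagonal. Reading the off-diagonal entries as Dynkin edges (a single edge where a_ij = a_ji = -1; a double or triple edge where a_ij * a_ji = 2 or 3), the diagram is a chain of 6 nodes with one extra node attached to the third node from one end (E_7). One simple-root ordering that puts it in standard form is (alpha_6, alpha_2, alpha_4, alpha_5, alpha_3, alpha_1, alpha_7). So the algebra is type E_7.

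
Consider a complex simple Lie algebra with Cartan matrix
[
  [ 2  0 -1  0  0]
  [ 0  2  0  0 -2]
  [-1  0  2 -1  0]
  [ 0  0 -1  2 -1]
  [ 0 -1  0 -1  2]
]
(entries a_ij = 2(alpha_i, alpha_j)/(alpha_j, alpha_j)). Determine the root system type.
The matrix has rank 5 with 2's on the diagonal. Reading the off-diagonal entries as Dynkin edges (a single edge where a_ij = a_ji = -1; a double or triple edge where a_ij * a_ji = 2 or 3), the diagram is a chain of 5 nodes with a double edge at one end; the terminal node there is the unique long simple root (C_5). One simple-root ordering that puts it in standard form is (alpha_1, alpha_3, alpha_4, alpha_5, alpha_2). So the algebra is type C_5, i.e. sp(10).

C_5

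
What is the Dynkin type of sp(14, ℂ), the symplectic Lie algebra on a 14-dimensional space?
C_7 (sp(14))

This is sp(14), which has dimension 14(14+1)/2 = 105 and rank 14/2 = 7. In the classification of classical Lie algebras, the symplectic algebra sp(2n) has type C_n; here n = 7, so the Dynkin diagram is a chain of 7 nodes with a double edge at one end; the terminal node there is the unique long simple root (C_7). Hence the type is C_7.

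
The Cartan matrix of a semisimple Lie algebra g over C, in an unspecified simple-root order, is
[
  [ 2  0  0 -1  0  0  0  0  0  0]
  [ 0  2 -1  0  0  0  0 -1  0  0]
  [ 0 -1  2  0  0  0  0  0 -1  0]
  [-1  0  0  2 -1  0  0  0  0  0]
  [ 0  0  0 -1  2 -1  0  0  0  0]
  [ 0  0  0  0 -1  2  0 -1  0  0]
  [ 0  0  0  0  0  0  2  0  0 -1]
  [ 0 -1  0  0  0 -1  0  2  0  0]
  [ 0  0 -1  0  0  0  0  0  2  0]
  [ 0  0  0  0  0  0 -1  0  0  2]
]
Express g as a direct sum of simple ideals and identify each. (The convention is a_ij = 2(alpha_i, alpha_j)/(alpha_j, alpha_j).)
The diagram associated to this matrix has two connected components: the simple roots {alpha_7, alpha_10} form a chain of 2 nodes with single edges (A_2), and {alpha_1, alpha_2, alpha_3, alpha_4, alpha_5, alpha_6, alpha_8, alpha_9} form a chain of 8 nodes with single edges (A_8). A semisimple Lie algebra decomposes uniquely as the direct sum of simple ideals, one per connected component of its Dynkin diagram, so g ≅ A_2 ⊕ A_8 (dimension 8 + 80 = 88).

A_2 + A_8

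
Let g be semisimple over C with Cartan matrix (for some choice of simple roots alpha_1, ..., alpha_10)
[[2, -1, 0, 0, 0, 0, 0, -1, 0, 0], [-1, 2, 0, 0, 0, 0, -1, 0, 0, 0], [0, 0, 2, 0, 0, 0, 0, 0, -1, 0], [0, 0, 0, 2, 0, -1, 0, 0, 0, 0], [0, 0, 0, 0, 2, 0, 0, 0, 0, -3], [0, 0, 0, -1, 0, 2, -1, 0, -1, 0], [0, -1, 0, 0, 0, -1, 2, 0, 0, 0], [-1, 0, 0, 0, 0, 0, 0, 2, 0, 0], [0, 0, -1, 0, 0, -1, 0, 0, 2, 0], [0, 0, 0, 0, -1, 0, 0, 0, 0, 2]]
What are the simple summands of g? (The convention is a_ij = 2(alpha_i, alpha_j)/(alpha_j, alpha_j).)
E_8 ⊕ G_2

The diagram associated to this matrix has two connected components: the simple roots {alpha_1, alpha_2, alpha_3, alpha_4, alpha_6, alpha_7, alpha_8, alpha_9} form a chain of 7 nodes with one extra node attached to the third node from one end (E_8), and {alpha_5, alpha_10} form two nodes joined by a triple edge (G_2). A semisimple Lie algebra decomposes uniquely as the direct sum of simple ideals, one per connected component of its Dynkin diagram, so g ≅ E_8 ⊕ G_2 (dimension 248 + 14 = 262).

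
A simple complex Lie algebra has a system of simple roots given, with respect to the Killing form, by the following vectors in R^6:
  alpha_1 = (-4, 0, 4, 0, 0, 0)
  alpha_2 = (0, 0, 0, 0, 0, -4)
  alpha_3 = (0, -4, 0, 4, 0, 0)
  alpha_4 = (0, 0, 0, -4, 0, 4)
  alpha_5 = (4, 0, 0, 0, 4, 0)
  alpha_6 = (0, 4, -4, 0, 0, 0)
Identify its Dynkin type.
B_6 (so(13))

Compute the Cartan integers a_ij = 2(alpha_i, alpha_j)/(alpha_j, alpha_j); the resulting 6x6 Cartan matrix is
[[2, 0, 0, 0, -1, -1], [0, 2, 0, -1, 0, 0], [0, 0, 2, -1, 0, -1], [0, -2, -1, 2, 0, 0], [-1, 0, 0, 0, 2, 0], [-1, 0, -1, 0, 0, 2]].
The roots have two lengths (squared-length ratio 2:1); the short ones are alpha_{2}. The associated Dynkin diagram is a chain of 6 nodes with a double edge at one end; the terminal node there is the unique short simple root (B_6), so the type is B_6 (the algebra so(13)).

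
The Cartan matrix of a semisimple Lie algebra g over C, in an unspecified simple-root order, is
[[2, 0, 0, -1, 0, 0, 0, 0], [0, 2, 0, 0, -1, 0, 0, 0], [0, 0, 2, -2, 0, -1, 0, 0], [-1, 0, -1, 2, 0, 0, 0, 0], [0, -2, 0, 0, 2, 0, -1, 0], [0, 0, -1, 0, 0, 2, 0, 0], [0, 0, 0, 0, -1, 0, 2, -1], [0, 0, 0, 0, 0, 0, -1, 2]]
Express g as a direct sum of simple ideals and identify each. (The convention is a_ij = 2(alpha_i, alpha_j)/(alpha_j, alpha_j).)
B_4 (so(9)) ⊕ F_4

The diagram associated to this matrix has two connected components: the simple roots {alpha_2, alpha_5, alpha_7, alpha_8} form a chain of 4 nodes with a double edge at one end; the terminal node there is the unique short simple root (B_4), and {alpha_1, alpha_3, alpha_4, alpha_6} form a chain of 4 nodes with a double edge between the middle two (F_4). A semisimple Lie algebra decomposes uniquely as the direct sum of simple ideals, one per connected component of its Dynkin diagram, so g ≅ B_4 ⊕ F_4 (dimension 36 + 52 = 88).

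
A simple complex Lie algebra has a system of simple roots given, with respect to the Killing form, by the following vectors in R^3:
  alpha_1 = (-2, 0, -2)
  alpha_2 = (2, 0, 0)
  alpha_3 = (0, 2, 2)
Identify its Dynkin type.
type B_3

Compute the Cartan integers a_ij = 2(alpha_i, alpha_j)/(alpha_j, alpha_j); the resulting 3x3 Cartan matrix is
[[2, -2, -1], [-1, 2, 0], [-1, 0, 2]].
The roots have two lengths (squared-length ratio 2:1); the short ones are alpha_{2}. The associated Dynkin diagram is a chain of 3 nodes with a double edge at one end; the terminal node there is the unique short simple root (B_3), so the type is B_3 (the algebra so(7)).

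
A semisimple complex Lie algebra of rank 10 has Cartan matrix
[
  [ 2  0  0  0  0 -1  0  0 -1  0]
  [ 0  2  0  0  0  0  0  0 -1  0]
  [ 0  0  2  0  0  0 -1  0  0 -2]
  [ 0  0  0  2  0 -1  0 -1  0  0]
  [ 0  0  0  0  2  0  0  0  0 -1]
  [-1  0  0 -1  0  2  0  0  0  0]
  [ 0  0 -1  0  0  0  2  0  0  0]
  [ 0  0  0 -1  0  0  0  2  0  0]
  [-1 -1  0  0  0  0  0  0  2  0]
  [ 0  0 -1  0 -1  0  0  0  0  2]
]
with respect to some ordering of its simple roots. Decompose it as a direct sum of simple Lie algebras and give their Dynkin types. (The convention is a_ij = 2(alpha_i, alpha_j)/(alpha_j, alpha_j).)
The diagram associated to this matrix has two connected components: the simple roots {alpha_1, alpha_2, alpha_4, alpha_6, alpha_8, alpha_9} form a chain of 6 nodes with single edges (A_6), and {alpha_3, alpha_5, alpha_7, alpha_10} form a chain of 4 nodes with a double edge between the middle two (F_4). A semisimple Lie algebra decomposes uniquely as the direct sum of simple ideals, one per connected component of its Dynkin diagram, so g ≅ A_6 ⊕ F_4 (dimension 48 + 52 = 100).

A_6 (sl(7)) + F_4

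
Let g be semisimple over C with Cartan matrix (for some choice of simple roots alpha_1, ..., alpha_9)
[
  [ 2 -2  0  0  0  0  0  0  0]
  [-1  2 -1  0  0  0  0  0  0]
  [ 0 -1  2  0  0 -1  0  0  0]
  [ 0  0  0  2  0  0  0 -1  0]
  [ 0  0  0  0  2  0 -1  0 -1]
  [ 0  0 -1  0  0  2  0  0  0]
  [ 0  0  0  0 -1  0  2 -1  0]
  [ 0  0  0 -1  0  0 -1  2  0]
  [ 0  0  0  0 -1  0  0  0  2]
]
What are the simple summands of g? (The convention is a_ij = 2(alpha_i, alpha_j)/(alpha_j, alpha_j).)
The diagram associated to this matrix has two connected components: the simple roots {alpha_4, alpha_5, alpha_7, alpha_8, alpha_9} form a chain of 5 nodes with single edges (A_5), and {alpha_1, alpha_2, alpha_3, alpha_6} form a chain of 4 nodes with a double edge at one end; the terminal node there is the unique long simple root (C_4). A semisimple Lie algebra decomposes uniquely as the direct sum of simple ideals, one per connected component of its Dynkin diagram, so g ≅ A_5 ⊕ C_4 (dimension 35 + 36 = 71).

A_5 + C_4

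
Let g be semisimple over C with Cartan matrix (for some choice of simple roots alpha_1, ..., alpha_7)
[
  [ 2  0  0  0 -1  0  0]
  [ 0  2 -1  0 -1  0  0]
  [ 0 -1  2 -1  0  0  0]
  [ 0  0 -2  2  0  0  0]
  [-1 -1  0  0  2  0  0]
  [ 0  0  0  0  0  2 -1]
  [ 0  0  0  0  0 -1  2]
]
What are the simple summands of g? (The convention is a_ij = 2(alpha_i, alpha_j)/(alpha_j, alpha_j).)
The diagram associated to this matrix has two connected components: the simple roots {alpha_6, alpha_7} form a chain of 2 nodes with single edges (A_2), and {alpha_1, alpha_2, alpha_3, alpha_4, alpha_5} form a chain of 5 nodes with a double edge at one end; the terminal node there is the unique long simple root (C_5). A semisimple Lie algebra decomposes uniquely as the direct sum of simple ideals, one per connected component of its Dynkin diagram, so g ≅ A_2 ⊕ C_5 (dimension 8 + 55 = 63).

A2 + C5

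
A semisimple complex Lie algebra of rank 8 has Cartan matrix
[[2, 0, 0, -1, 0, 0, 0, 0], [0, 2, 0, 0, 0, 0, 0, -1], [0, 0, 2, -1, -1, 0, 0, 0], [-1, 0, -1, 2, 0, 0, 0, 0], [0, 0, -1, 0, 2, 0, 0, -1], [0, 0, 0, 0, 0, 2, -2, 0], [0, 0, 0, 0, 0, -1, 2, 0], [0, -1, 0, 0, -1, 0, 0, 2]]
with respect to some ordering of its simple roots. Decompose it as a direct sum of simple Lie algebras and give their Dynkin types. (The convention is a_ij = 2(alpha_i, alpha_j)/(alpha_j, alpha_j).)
A6 + B2

The diagram associated to this matrix has two connected components: the simple roots {alpha_1, alpha_2, alpha_3, alpha_4, alpha_5, alpha_8} form a chain of 6 nodes with single edges (A_6), and {alpha_6, alpha_7} form a chain of 2 nodes with a double edge at one end; the terminal node there is the unique short simple root (B_2). A semisimple Lie algebra decomposes uniquely as the direct sum of simple ideals, one per connected component of its Dynkin diagram, so g ≅ A_6 ⊕ B_2 (dimension 48 + 10 = 58).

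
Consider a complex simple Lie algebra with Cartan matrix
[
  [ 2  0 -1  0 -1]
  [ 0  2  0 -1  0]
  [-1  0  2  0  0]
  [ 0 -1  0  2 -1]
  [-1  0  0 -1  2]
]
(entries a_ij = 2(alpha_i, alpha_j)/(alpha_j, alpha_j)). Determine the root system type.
The matrix has rank 5 with 2's on the diagonal. Reading the off-diagonal entries as Dynkin edges (a single edge where a_ij = a_ji = -1; a double or triple edge where a_ij * a_ji = 2 or 3), the diagram is a chain of 5 nodes with single edges (A_5). One simple-root ordering that puts it in standard form is (alpha_2, alpha_4, alpha_5, alpha_1, alpha_3). So the algebra is type A_5, i.e. sl(6).

A_5 (sl(6))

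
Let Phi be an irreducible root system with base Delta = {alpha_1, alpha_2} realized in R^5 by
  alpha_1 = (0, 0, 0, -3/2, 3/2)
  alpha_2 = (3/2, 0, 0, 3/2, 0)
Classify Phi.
A2

Compute the Cartan integers a_ij = 2(alpha_i, alpha_j)/(alpha_j, alpha_j); the resulting 2x2 Cartan matrix is
[[2, -1], [-1, 2]].
All simple roots have the same length, so the diagram is simply laced. The associated Dynkin diagram is a chain of 2 nodes with single edges (A_2), so the type is A_2 (the algebra sl(3)).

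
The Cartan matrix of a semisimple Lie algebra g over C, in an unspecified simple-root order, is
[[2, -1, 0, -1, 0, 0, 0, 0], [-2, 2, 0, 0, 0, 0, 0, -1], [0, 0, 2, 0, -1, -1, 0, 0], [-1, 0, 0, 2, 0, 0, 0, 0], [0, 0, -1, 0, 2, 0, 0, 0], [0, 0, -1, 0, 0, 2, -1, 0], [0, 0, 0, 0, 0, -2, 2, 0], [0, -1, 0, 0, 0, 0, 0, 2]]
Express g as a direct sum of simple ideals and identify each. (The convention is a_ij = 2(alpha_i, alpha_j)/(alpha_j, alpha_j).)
C4 + F4

The diagram associated to this matrix has two connected components: the simple roots {alpha_3, alpha_5, alpha_6, alpha_7} form a chain of 4 nodes with a double edge at one end; the terminal node there is the unique long simple root (C_4), and {alpha_1, alpha_2, alpha_4, alpha_8} form a chain of 4 nodes with a double edge between the middle two (F_4). A semisimple Lie algebra decomposes uniquely as the direct sum of simple ideals, one per connected component of its Dynkin diagram, so g ≅ C_4 ⊕ F_4 (dimension 36 + 52 = 88).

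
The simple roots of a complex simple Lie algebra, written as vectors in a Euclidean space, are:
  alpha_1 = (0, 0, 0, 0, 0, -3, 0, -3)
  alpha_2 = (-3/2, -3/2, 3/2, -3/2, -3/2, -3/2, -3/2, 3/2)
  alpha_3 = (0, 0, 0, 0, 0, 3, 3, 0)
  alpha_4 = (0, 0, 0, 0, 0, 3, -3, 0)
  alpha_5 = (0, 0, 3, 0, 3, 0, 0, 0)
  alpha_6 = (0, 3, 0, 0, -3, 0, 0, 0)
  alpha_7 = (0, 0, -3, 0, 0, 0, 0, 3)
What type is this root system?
Compute the Cartan integers a_ij = 2(alpha_i, alpha_j)/(alpha_j, alpha_j); the resulting 7x7 Cartan matrix is
[[2, 0, -1, -1, 0, 0, -1], [0, 2, -1, 0, 0, 0, 0], [-1, -1, 2, 0, 0, 0, 0], [-1, 0, 0, 2, 0, 0, 0], [0, 0, 0, 0, 2, -1, -1], [0, 0, 0, 0, -1, 2, 0], [-1, 0, 0, 0, -1, 0, 2]].
All simple roots have the same length, so the diagram is simply laced. The associated Dynkin diagram is a chain of 6 nodes with one extra node attached to the third node from one end (E_7), so the type is E_7.

type E_7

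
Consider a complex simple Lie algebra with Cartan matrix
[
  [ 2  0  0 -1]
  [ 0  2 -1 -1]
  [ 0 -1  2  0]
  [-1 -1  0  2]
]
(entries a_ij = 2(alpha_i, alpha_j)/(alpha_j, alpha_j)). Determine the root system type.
The matrix has rank 4 with 2's on the diagonal. Reading the off-diagonal entries as Dynkin edges (a single edge where a_ij = a_ji = -1; a double or triple edge where a_ij * a_ji = 2 or 3), the diagram is a chain of 4 nodes with single edges (A_4). One simple-root ordering that puts it in standard form is (alpha_3, alpha_2, alpha_4, alpha_1). So the algebra is type A_4, i.e. sl(5).

type A_4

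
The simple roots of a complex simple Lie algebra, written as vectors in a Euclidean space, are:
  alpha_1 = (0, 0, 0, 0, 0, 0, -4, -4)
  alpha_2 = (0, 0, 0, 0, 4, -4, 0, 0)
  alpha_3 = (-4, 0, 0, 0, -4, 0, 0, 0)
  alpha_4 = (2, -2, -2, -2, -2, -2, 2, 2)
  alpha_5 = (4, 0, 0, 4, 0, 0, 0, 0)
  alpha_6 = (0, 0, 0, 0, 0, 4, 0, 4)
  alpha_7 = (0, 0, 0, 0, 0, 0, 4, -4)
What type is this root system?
E_7

Compute the Cartan integers a_ij = 2(alpha_i, alpha_j)/(alpha_j, alpha_j); the resulting 7x7 Cartan matrix is
[[2, 0, 0, -1, 0, -1, 0], [0, 2, -1, 0, 0, -1, 0], [0, -1, 2, 0, -1, 0, 0], [-1, 0, 0, 2, 0, 0, 0], [0, 0, -1, 0, 2, 0, 0], [-1, -1, 0, 0, 0, 2, -1], [0, 0, 0, 0, 0, -1, 2]].
All simple roots have the same length, so the diagram is simply laced. The associated Dynkin diagram is a chain of 6 nodes with one extra node attached to the third node from one end (E_7), so the type is E_7.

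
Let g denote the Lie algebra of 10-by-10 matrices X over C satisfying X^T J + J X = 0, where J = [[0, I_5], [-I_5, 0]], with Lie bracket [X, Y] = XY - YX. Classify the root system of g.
This is sp(10), which has dimension 10(10+1)/2 = 55 and rank 10/2 = 5. In the classification of classical Lie algebras, the symplectic algebra sp(2n) has type C_n; here n = 5, so the Dynkin diagram is a chain of 5 nodes with a double edge at one end; the terminal node there is the unique long simple root (C_5). Hence the type is C_5.

C_5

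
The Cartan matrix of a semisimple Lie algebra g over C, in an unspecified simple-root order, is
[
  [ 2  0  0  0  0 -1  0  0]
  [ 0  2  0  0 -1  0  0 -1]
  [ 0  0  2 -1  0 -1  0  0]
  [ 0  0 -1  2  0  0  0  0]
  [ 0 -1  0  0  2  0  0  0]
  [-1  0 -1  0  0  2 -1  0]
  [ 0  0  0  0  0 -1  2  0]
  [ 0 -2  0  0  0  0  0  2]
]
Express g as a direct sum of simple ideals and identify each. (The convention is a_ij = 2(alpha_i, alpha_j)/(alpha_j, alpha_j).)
The diagram associated to this matrix has two connected components: the simple roots {alpha_2, alpha_5, alpha_8} form a chain of 3 nodes with a double edge at one end; the terminal node there is the unique long simple root (C_3), and {alpha_1, alpha_3, alpha_4, alpha_6, alpha_7} form a chain of 3 nodes with a fork of two nodes at one end (D_5). A semisimple Lie algebra decomposes uniquely as the direct sum of simple ideals, one per connected component of its Dynkin diagram, so g ≅ C_3 ⊕ D_5 (dimension 21 + 45 = 66).

C3 + D5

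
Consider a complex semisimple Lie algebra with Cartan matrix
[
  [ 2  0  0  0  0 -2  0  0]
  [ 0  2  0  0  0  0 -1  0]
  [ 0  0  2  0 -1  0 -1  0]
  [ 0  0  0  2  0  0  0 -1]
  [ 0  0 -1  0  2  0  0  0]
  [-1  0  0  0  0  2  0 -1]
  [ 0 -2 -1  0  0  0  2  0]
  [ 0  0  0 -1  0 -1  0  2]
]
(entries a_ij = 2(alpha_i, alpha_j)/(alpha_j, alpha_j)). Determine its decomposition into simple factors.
The diagram associated to this matrix has two connected components: the simple roots {alpha_2, alpha_3, alpha_5, alpha_7} form a chain of 4 nodes with a double edge at one end; the terminal node there is the unique short simple root (B_4), and {alpha_1, alpha_4, alpha_6, alpha_8} form a chain of 4 nodes with a double edge at one end; the terminal node there is the unique long simple root (C_4). A semisimple Lie algebra decomposes uniquely as the direct sum of simple ideals, one per connected component of its Dynkin diagram, so g ≅ B_4 ⊕ C_4 (dimension 36 + 36 = 72).

B_4 + C_4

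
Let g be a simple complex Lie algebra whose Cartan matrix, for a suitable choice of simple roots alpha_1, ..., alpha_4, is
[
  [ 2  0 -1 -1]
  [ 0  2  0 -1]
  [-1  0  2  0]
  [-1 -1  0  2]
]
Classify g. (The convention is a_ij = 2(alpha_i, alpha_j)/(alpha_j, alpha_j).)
The matrix has rank 4 with 2's on the diagonal. Reading the off-diagonal entries as Dynkin edges (a single edge where a_ij = a_ji = -1; a double or triple edge where a_ij * a_ji = 2 or 3), the diagram is a chain of 4 nodes with single edges (A_4). One simple-root ordering that puts it in standard form is (alpha_3, alpha_1, alpha_4, alpha_2). So the algebra is type A_4, i.e. sl(5).

type A_4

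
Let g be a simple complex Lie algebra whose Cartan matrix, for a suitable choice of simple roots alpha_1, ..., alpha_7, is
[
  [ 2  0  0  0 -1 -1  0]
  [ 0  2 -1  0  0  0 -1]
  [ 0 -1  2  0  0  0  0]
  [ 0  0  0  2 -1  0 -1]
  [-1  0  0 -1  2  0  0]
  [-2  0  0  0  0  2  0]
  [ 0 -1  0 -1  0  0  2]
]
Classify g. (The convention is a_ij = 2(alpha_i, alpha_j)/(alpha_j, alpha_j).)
The matrix has rank 7 with 2's on the diagonal. Reading the off-diagonal entries as Dynkin edges (a single edge where a_ij = a_ji = -1; a double or triple edge where a_ij * a_ji = 2 or 3), the diagram is a chain of 7 nodes with a double edge at one end; the terminal node there is the unique long simple root (C_7). One simple-root ordering that puts it in standard form is (alpha_3, alpha_2, alpha_7, alpha_4, alpha_5, alpha_1, alpha_6). So the algebra is type C_7, i.e. sp(14).

C_7 (sp(14))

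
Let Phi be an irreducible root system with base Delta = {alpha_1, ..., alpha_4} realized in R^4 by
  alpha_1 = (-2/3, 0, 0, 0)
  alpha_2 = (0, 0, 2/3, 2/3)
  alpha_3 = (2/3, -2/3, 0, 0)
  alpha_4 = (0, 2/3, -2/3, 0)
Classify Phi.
B_4

Compute the Cartan integers a_ij = 2(alpha_i, alpha_j)/(alpha_j, alpha_j); the resulting 4x4 Cartan matrix is
[[2, 0, -1, 0], [0, 2, 0, -1], [-2, 0, 2, -1], [0, -1, -1, 2]].
The roots have two lengths (squared-length ratio 2:1); the short ones are alpha_{1}. The associated Dynkin diagram is a chain of 4 nodes with a double edge at one end; the terminal node there is the unique short simple root (B_4), so the type is B_4 (the algebra so(9)).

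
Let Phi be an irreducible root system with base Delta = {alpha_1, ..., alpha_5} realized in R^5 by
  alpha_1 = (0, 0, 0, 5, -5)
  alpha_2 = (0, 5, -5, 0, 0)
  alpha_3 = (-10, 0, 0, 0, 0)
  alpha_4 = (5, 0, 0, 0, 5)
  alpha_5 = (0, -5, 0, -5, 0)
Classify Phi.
type C_5

Compute the Cartan integers a_ij = 2(alpha_i, alpha_j)/(alpha_j, alpha_j); the resulting 5x5 Cartan matrix is
[[2, 0, 0, -1, -1], [0, 2, 0, 0, -1], [0, 0, 2, -2, 0], [-1, 0, -1, 2, 0], [-1, -1, 0, 0, 2]].
The roots have two lengths (squared-length ratio 2:1); the short ones are alpha_{1,2,4,5}. The associated Dynkin diagram is a chain of 5 nodes with a double edge at one end; the terminal node there is the unique long simple root (C_5), so the type is C_5 (the algebra sp(10)).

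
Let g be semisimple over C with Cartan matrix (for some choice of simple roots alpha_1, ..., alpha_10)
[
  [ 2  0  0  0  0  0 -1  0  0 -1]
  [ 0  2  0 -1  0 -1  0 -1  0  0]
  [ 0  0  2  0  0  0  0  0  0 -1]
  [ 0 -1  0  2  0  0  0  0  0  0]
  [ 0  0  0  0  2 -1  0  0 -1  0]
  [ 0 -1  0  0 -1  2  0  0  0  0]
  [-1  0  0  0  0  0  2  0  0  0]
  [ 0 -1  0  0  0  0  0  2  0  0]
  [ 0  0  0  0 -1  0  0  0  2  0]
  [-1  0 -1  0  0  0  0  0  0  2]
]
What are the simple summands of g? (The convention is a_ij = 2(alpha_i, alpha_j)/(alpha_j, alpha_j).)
The diagram associated to this matrix has two connected components: the simple roots {alpha_1, alpha_3, alpha_7, alpha_10} form a chain of 4 nodes with single edges (A_4), and {alpha_2, alpha_4, alpha_5, alpha_6, alpha_8, alpha_9} form a chain of 4 nodes with a fork of two nodes at one end (D_6). A semisimple Lie algebra decomposes uniquely as the direct sum of simple ideals, one per connected component of its Dynkin diagram, so g ≅ A_4 ⊕ D_6 (dimension 24 + 66 = 90).

A_4 (sl(5)) ⊕ D_6 (so(12))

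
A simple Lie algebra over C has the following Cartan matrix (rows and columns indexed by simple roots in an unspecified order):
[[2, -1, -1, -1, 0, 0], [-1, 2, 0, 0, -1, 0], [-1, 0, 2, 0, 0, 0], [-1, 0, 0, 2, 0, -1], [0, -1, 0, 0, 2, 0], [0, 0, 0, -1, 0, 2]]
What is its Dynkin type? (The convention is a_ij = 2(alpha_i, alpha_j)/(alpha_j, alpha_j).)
E6

The matrix has rank 6 with 2's on the diagonal. Reading the off-diagonal entries as Dynkin edges (a single edge where a_ij = a_ji = -1; a double or triple edge where a_ij * a_ji = 2 or 3), the diagram is a chain of 5 nodes with one extra node attached to the third node from one end (E_6). One simple-root ordering that puts it in standard form is (alpha_5, alpha_3, alpha_2, alpha_1, alpha_4, alpha_6). So the algebra is type E_6.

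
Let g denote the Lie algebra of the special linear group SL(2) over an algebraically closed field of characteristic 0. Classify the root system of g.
A1

This is sl(2), which has dimension 2^2 - 1 = 3 and rank 2 - 1 = 1 (a Cartan subalgebra is the diagonal traceless matrices). In the classification of classical Lie algebras, the special linear algebra sl(n+1) has type A_n; here n = 1, so the Dynkin diagram is a chain of 1 nodes with single edges (A_1). Hence the type is A_1.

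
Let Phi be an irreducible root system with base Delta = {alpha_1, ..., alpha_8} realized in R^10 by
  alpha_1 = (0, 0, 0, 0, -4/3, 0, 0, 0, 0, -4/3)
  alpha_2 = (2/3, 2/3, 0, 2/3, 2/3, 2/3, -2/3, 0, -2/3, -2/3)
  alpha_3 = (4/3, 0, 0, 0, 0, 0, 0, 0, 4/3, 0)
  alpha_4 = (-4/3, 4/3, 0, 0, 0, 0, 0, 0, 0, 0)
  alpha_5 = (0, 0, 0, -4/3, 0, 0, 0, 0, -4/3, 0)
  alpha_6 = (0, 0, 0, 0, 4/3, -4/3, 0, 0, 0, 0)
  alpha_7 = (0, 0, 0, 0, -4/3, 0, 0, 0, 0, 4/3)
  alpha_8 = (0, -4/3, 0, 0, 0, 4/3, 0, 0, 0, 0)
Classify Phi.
E_8

Compute the Cartan integers a_ij = 2(alpha_i, alpha_j)/(alpha_j, alpha_j); the resulting 8x8 Cartan matrix is
[[2, 0, 0, 0, 0, -1, 0, 0], [0, 2, 0, 0, 0, 0, -1, 0], [0, 0, 2, -1, -1, 0, 0, 0], [0, 0, -1, 2, 0, 0, 0, -1], [0, 0, -1, 0, 2, 0, 0, 0], [-1, 0, 0, 0, 0, 2, -1, -1], [0, -1, 0, 0, 0, -1, 2, 0], [0, 0, 0, -1, 0, -1, 0, 2]].
All simple roots have the same length, so the diagram is simply laced. The associated Dynkin diagram is a chain of 7 nodes with one extra node attached to the third node from one end (E_8), so the type is E_8.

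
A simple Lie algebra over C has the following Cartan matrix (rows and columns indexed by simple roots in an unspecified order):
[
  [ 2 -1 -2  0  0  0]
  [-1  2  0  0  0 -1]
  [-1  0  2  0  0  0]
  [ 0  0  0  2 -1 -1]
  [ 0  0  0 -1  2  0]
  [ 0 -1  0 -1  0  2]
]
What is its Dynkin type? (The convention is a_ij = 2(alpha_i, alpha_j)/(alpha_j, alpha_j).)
The matrix has rank 6 with 2's on the diagonal. Reading the off-diagonal entries as Dynkin edges (a single edge where a_ij = a_ji = -1; a double or triple edge where a_ij * a_ji = 2 or 3), the diagram is a chain of 6 nodes with a double edge at one end; the terminal node there is the unique short simple root (B_6). One simple-root ordering that puts it in standard form is (alpha_5, alpha_4, alpha_6, alpha_2, alpha_1, alpha_3). So the algebra is type B_6, i.e. so(13).

B6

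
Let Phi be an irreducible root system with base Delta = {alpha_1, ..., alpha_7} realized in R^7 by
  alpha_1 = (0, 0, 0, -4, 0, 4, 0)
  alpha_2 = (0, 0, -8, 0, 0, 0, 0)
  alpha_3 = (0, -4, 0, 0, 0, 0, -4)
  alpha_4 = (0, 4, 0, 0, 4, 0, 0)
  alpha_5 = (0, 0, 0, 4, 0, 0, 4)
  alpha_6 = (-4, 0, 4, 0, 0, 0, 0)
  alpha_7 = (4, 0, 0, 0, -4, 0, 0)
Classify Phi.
Compute the Cartan integers a_ij = 2(alpha_i, alpha_j)/(alpha_j, alpha_j); the resulting 7x7 Cartan matrix is
[[2, 0, 0, 0, -1, 0, 0], [0, 2, 0, 0, 0, -2, 0], [0, 0, 2, -1, -1, 0, 0], [0, 0, -1, 2, 0, 0, -1], [-1, 0, -1, 0, 2, 0, 0], [0, -1, 0, 0, 0, 2, -1], [0, 0, 0, -1, 0, -1, 2]].
The roots have two lengths (squared-length ratio 2:1); the short ones are alpha_{1,3,4,5,6,7}. The associated Dynkin diagram is a chain of 7 nodes with a double edge at one end; the terminal node there is the unique long simple root (C_7), so the type is C_7 (the algebra sp(14)).

type C_7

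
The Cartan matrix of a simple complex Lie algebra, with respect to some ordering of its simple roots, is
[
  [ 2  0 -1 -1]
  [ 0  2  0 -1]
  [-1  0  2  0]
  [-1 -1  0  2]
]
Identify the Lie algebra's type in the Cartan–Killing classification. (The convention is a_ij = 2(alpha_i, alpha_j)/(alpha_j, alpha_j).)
The matrix has rank 4 with 2's on the diagonal. Reading the off-diagonal entries as Dynkin edges (a single edge where a_ij = a_ji = -1; a double or triple edge where a_ij * a_ji = 2 or 3), the diagram is a chain of 4 nodes with single edges (A_4). One simple-root ordering that puts it in standard form is (alpha_3, alpha_1, alpha_4, alpha_2). So the algebra is type A_4, i.e. sl(5).

A_4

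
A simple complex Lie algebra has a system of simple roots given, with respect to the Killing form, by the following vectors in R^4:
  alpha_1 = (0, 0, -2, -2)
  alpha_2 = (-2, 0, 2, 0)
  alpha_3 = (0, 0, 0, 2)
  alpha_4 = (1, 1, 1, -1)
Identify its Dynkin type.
F4

Compute the Cartan integers a_ij = 2(alpha_i, alpha_j)/(alpha_j, alpha_j); the resulting 4x4 Cartan matrix is
[[2, -1, -2, 0], [-1, 2, 0, 0], [-1, 0, 2, -1], [0, 0, -1, 2]].
The roots have two lengths (squared-length ratio 2:1); the short ones are alpha_{3,4}. The associated Dynkin diagram is a chain of 4 nodes with a double edge between the middle two (F_4), so the type is F_4.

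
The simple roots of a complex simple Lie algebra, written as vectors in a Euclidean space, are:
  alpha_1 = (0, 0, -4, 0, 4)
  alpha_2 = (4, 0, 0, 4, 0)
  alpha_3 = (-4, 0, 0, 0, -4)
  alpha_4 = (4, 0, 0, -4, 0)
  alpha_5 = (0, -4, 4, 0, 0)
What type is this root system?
D_5

Compute the Cartan integers a_ij = 2(alpha_i, alpha_j)/(alpha_j, alpha_j); the resulting 5x5 Cartan matrix is
[[2, 0, -1, 0, -1], [0, 2, -1, 0, 0], [-1, -1, 2, -1, 0], [0, 0, -1, 2, 0], [-1, 0, 0, 0, 2]].
All simple roots have the same length, so the diagram is simply laced. The associated Dynkin diagram is a chain of 3 nodes with a fork of two nodes at one end (D_5), so the type is D_5 (the algebra so(10)).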